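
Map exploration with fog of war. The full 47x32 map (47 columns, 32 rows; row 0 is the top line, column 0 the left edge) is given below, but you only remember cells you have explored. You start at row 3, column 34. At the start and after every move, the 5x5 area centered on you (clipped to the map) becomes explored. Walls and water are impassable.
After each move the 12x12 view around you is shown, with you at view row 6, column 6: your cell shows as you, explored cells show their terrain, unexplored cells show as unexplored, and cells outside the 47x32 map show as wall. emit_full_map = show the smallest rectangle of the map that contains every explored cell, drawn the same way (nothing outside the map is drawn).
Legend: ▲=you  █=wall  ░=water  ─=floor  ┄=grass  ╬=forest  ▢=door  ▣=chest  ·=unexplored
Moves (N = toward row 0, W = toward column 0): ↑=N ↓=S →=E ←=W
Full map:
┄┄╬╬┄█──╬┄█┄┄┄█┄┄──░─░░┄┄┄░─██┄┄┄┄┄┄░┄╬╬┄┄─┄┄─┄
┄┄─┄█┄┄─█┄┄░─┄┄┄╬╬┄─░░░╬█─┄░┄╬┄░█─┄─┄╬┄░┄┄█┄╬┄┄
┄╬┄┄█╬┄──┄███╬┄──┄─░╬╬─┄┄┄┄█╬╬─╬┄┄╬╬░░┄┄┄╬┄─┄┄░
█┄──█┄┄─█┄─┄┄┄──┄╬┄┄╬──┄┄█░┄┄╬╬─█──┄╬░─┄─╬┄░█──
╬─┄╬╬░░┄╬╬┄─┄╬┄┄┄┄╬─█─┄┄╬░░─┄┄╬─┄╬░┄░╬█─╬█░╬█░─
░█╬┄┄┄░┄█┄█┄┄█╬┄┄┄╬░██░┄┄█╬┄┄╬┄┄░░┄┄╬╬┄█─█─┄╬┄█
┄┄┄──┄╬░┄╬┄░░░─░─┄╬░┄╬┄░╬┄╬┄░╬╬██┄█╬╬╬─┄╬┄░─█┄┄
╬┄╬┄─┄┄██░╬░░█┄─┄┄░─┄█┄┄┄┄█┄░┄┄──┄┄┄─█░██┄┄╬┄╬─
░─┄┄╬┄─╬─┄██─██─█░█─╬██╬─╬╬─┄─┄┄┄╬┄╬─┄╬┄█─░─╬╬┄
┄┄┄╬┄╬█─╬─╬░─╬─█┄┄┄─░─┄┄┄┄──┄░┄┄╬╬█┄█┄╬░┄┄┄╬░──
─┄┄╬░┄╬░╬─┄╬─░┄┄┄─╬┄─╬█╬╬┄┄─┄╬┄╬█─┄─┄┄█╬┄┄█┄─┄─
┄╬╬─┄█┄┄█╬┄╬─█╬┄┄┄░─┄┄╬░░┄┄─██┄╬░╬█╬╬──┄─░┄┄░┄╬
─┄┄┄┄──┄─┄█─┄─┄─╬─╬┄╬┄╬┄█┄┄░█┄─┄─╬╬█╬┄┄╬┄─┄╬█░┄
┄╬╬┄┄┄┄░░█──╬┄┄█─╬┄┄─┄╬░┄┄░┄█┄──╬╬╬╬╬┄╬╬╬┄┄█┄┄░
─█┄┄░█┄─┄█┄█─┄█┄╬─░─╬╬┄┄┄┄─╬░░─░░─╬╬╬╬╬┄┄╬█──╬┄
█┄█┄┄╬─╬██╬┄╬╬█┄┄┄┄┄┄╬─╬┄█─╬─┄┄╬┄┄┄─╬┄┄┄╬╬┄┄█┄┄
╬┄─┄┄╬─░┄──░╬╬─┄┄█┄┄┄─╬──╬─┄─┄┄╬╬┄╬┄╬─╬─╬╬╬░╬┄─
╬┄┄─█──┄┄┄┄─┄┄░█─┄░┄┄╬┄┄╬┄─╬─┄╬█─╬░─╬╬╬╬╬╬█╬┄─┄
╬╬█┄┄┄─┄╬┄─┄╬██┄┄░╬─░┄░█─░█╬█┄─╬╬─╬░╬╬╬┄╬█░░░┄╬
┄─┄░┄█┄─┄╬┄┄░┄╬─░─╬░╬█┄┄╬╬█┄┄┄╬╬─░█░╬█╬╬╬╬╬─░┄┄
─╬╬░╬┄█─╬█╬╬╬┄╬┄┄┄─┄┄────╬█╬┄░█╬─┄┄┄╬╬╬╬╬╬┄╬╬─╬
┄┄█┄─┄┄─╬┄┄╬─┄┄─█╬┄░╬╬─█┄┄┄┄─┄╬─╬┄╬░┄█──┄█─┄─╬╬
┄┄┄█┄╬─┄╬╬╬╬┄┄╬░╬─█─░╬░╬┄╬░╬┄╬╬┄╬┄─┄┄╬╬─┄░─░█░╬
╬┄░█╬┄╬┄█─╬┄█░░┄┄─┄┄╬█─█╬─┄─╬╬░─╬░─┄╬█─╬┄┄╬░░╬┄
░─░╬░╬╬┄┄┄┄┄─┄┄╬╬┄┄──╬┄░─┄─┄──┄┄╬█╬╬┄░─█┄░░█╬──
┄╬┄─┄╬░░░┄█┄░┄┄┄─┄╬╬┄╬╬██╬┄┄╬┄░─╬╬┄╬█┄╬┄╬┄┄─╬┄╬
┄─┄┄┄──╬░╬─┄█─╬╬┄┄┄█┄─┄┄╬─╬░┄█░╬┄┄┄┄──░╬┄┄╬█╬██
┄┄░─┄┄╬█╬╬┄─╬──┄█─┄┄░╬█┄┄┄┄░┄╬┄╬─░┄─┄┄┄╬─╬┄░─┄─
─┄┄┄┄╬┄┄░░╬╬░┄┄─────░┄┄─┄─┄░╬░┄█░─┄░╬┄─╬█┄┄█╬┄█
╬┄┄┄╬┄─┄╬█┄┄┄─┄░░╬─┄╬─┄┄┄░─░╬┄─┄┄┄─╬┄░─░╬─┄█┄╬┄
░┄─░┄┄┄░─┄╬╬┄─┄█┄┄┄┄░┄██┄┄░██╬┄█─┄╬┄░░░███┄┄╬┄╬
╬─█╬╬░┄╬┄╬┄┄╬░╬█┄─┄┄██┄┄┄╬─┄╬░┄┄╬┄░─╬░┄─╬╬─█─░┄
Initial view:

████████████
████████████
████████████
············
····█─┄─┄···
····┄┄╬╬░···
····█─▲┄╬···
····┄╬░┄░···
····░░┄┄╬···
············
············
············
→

████████████
████████████
████████████
············
···█─┄─┄╬···
···┄┄╬╬░░···
···█──▲╬░···
···┄╬░┄░╬···
···░░┄┄╬╬···
············
············
············

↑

████████████
████████████
████████████
████████████
····┄┄┄░┄···
···█─┄─┄╬···
···┄┄╬▲░░···
···█──┄╬░···
···┄╬░┄░╬···
···░░┄┄╬╬···
············
············

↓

████████████
████████████
████████████
····┄┄┄░┄···
···█─┄─┄╬···
···┄┄╬╬░░···
···█──▲╬░···
···┄╬░┄░╬···
···░░┄┄╬╬···
············
············
············

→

████████████
████████████
████████████
···┄┄┄░┄····
··█─┄─┄╬┄···
··┄┄╬╬░░┄···
··█──┄▲░─···
··┄╬░┄░╬█···
··░░┄┄╬╬┄···
············
············
············

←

████████████
████████████
████████████
····┄┄┄░┄···
···█─┄─┄╬┄··
···┄┄╬╬░░┄··
···█──▲╬░─··
···┄╬░┄░╬█··
···░░┄┄╬╬┄··
············
············
············

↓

████████████
████████████
····┄┄┄░┄···
···█─┄─┄╬┄··
···┄┄╬╬░░┄··
···█──┄╬░─··
···┄╬░▲░╬█··
···░░┄┄╬╬┄··
····┄█╬╬╬···
············
············
············

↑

████████████
████████████
████████████
····┄┄┄░┄···
···█─┄─┄╬┄··
···┄┄╬╬░░┄··
···█──▲╬░─··
···┄╬░┄░╬█··
···░░┄┄╬╬┄··
····┄█╬╬╬···
············
············

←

████████████
████████████
████████████
·····┄┄┄░┄··
····█─┄─┄╬┄·
····┄┄╬╬░░┄·
····█─▲┄╬░─·
····┄╬░┄░╬█·
····░░┄┄╬╬┄·
·····┄█╬╬╬··
············
············

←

████████████
████████████
████████████
······┄┄┄░┄·
····░█─┄─┄╬┄
····╬┄┄╬╬░░┄
····─█▲─┄╬░─
····─┄╬░┄░╬█
····┄░░┄┄╬╬┄
······┄█╬╬╬·
············
············

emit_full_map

··┄┄┄░┄·
░█─┄─┄╬┄
╬┄┄╬╬░░┄
─█▲─┄╬░─
─┄╬░┄░╬█
┄░░┄┄╬╬┄
··┄█╬╬╬·

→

████████████
████████████
████████████
·····┄┄┄░┄··
···░█─┄─┄╬┄·
···╬┄┄╬╬░░┄·
···─█─▲┄╬░─·
···─┄╬░┄░╬█·
···┄░░┄┄╬╬┄·
·····┄█╬╬╬··
············
············

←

████████████
████████████
████████████
······┄┄┄░┄·
····░█─┄─┄╬┄
····╬┄┄╬╬░░┄
····─█▲─┄╬░─
····─┄╬░┄░╬█
····┄░░┄┄╬╬┄
······┄█╬╬╬·
············
············

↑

████████████
████████████
████████████
████████████
····┄┄┄┄┄░┄·
····░█─┄─┄╬┄
····╬┄▲╬╬░░┄
····─█──┄╬░─
····─┄╬░┄░╬█
····┄░░┄┄╬╬┄
······┄█╬╬╬·
············

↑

████████████
████████████
████████████
████████████
████████████
····┄┄┄┄┄░┄·
····░█▲┄─┄╬┄
····╬┄┄╬╬░░┄
····─█──┄╬░─
····─┄╬░┄░╬█
····┄░░┄┄╬╬┄
······┄█╬╬╬·

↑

████████████
████████████
████████████
████████████
████████████
████████████
····┄┄▲┄┄░┄·
····░█─┄─┄╬┄
····╬┄┄╬╬░░┄
····─█──┄╬░─
····─┄╬░┄░╬█
····┄░░┄┄╬╬┄

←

████████████
████████████
████████████
████████████
████████████
████████████
····┄┄▲┄┄┄░┄
····┄░█─┄─┄╬
····─╬┄┄╬╬░░
·····─█──┄╬░
·····─┄╬░┄░╬
·····┄░░┄┄╬╬

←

████████████
████████████
████████████
████████████
████████████
████████████
····█┄▲┄┄┄┄░
····╬┄░█─┄─┄
····╬─╬┄┄╬╬░
······─█──┄╬
······─┄╬░┄░
······┄░░┄┄╬

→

████████████
████████████
████████████
████████████
████████████
████████████
···█┄┄▲┄┄┄░┄
···╬┄░█─┄─┄╬
···╬─╬┄┄╬╬░░
·····─█──┄╬░
·····─┄╬░┄░╬
·····┄░░┄┄╬╬

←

████████████
████████████
████████████
████████████
████████████
████████████
····█┄▲┄┄┄┄░
····╬┄░█─┄─┄
····╬─╬┄┄╬╬░
······─█──┄╬
······─┄╬░┄░
······┄░░┄┄╬

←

████████████
████████████
████████████
████████████
████████████
████████████
····██▲┄┄┄┄┄
····┄╬┄░█─┄─
····╬╬─╬┄┄╬╬
·······─█──┄
·······─┄╬░┄
·······┄░░┄┄

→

████████████
████████████
████████████
████████████
████████████
████████████
···██┄▲┄┄┄┄░
···┄╬┄░█─┄─┄
···╬╬─╬┄┄╬╬░
······─█──┄╬
······─┄╬░┄░
······┄░░┄┄╬

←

████████████
████████████
████████████
████████████
████████████
████████████
····██▲┄┄┄┄┄
····┄╬┄░█─┄─
····╬╬─╬┄┄╬╬
·······─█──┄
·······─┄╬░┄
·······┄░░┄┄

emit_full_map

██▲┄┄┄┄┄░┄·
┄╬┄░█─┄─┄╬┄
╬╬─╬┄┄╬╬░░┄
···─█──┄╬░─
···─┄╬░┄░╬█
···┄░░┄┄╬╬┄
·····┄█╬╬╬·

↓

████████████
████████████
████████████
████████████
████████████
····██┄┄┄┄┄┄
····┄╬▲░█─┄─
····╬╬─╬┄┄╬╬
····┄╬╬─█──┄
·······─┄╬░┄
·······┄░░┄┄
·········┄█╬

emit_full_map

██┄┄┄┄┄┄░┄·
┄╬▲░█─┄─┄╬┄
╬╬─╬┄┄╬╬░░┄
┄╬╬─█──┄╬░─
···─┄╬░┄░╬█
···┄░░┄┄╬╬┄
·····┄█╬╬╬·


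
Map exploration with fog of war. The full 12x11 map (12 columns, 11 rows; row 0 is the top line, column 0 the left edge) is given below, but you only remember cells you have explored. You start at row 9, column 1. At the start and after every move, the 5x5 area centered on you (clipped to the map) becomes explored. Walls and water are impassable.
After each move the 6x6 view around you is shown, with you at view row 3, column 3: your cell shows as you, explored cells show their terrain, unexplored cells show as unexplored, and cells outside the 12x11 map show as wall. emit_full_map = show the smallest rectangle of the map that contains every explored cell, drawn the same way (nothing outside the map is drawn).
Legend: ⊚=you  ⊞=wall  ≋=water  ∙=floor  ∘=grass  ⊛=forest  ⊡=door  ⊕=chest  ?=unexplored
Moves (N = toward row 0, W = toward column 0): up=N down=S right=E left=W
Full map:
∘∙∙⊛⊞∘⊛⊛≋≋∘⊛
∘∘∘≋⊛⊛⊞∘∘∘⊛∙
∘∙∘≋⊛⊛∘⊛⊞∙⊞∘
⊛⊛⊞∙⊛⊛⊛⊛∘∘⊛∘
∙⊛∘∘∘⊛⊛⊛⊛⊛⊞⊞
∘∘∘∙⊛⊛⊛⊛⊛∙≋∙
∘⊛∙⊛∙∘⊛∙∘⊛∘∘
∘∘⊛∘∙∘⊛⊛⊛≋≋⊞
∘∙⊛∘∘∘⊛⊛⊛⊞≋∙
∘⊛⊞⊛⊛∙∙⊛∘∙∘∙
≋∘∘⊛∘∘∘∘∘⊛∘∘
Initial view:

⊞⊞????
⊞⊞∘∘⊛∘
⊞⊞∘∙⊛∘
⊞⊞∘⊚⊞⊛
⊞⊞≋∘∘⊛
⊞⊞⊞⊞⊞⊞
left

⊞⊞⊞???
⊞⊞⊞∘∘⊛
⊞⊞⊞∘∙⊛
⊞⊞⊞⊚⊛⊞
⊞⊞⊞≋∘∘
⊞⊞⊞⊞⊞⊞

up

⊞⊞⊞???
⊞⊞⊞∘⊛∙
⊞⊞⊞∘∘⊛
⊞⊞⊞⊚∙⊛
⊞⊞⊞∘⊛⊞
⊞⊞⊞≋∘∘

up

⊞⊞⊞???
⊞⊞⊞∘∘∘
⊞⊞⊞∘⊛∙
⊞⊞⊞⊚∘⊛
⊞⊞⊞∘∙⊛
⊞⊞⊞∘⊛⊞

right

⊞⊞????
⊞⊞∘∘∘∙
⊞⊞∘⊛∙⊛
⊞⊞∘⊚⊛∘
⊞⊞∘∙⊛∘
⊞⊞∘⊛⊞⊛

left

⊞⊞⊞???
⊞⊞⊞∘∘∘
⊞⊞⊞∘⊛∙
⊞⊞⊞⊚∘⊛
⊞⊞⊞∘∙⊛
⊞⊞⊞∘⊛⊞

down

⊞⊞⊞∘∘∘
⊞⊞⊞∘⊛∙
⊞⊞⊞∘∘⊛
⊞⊞⊞⊚∙⊛
⊞⊞⊞∘⊛⊞
⊞⊞⊞≋∘∘


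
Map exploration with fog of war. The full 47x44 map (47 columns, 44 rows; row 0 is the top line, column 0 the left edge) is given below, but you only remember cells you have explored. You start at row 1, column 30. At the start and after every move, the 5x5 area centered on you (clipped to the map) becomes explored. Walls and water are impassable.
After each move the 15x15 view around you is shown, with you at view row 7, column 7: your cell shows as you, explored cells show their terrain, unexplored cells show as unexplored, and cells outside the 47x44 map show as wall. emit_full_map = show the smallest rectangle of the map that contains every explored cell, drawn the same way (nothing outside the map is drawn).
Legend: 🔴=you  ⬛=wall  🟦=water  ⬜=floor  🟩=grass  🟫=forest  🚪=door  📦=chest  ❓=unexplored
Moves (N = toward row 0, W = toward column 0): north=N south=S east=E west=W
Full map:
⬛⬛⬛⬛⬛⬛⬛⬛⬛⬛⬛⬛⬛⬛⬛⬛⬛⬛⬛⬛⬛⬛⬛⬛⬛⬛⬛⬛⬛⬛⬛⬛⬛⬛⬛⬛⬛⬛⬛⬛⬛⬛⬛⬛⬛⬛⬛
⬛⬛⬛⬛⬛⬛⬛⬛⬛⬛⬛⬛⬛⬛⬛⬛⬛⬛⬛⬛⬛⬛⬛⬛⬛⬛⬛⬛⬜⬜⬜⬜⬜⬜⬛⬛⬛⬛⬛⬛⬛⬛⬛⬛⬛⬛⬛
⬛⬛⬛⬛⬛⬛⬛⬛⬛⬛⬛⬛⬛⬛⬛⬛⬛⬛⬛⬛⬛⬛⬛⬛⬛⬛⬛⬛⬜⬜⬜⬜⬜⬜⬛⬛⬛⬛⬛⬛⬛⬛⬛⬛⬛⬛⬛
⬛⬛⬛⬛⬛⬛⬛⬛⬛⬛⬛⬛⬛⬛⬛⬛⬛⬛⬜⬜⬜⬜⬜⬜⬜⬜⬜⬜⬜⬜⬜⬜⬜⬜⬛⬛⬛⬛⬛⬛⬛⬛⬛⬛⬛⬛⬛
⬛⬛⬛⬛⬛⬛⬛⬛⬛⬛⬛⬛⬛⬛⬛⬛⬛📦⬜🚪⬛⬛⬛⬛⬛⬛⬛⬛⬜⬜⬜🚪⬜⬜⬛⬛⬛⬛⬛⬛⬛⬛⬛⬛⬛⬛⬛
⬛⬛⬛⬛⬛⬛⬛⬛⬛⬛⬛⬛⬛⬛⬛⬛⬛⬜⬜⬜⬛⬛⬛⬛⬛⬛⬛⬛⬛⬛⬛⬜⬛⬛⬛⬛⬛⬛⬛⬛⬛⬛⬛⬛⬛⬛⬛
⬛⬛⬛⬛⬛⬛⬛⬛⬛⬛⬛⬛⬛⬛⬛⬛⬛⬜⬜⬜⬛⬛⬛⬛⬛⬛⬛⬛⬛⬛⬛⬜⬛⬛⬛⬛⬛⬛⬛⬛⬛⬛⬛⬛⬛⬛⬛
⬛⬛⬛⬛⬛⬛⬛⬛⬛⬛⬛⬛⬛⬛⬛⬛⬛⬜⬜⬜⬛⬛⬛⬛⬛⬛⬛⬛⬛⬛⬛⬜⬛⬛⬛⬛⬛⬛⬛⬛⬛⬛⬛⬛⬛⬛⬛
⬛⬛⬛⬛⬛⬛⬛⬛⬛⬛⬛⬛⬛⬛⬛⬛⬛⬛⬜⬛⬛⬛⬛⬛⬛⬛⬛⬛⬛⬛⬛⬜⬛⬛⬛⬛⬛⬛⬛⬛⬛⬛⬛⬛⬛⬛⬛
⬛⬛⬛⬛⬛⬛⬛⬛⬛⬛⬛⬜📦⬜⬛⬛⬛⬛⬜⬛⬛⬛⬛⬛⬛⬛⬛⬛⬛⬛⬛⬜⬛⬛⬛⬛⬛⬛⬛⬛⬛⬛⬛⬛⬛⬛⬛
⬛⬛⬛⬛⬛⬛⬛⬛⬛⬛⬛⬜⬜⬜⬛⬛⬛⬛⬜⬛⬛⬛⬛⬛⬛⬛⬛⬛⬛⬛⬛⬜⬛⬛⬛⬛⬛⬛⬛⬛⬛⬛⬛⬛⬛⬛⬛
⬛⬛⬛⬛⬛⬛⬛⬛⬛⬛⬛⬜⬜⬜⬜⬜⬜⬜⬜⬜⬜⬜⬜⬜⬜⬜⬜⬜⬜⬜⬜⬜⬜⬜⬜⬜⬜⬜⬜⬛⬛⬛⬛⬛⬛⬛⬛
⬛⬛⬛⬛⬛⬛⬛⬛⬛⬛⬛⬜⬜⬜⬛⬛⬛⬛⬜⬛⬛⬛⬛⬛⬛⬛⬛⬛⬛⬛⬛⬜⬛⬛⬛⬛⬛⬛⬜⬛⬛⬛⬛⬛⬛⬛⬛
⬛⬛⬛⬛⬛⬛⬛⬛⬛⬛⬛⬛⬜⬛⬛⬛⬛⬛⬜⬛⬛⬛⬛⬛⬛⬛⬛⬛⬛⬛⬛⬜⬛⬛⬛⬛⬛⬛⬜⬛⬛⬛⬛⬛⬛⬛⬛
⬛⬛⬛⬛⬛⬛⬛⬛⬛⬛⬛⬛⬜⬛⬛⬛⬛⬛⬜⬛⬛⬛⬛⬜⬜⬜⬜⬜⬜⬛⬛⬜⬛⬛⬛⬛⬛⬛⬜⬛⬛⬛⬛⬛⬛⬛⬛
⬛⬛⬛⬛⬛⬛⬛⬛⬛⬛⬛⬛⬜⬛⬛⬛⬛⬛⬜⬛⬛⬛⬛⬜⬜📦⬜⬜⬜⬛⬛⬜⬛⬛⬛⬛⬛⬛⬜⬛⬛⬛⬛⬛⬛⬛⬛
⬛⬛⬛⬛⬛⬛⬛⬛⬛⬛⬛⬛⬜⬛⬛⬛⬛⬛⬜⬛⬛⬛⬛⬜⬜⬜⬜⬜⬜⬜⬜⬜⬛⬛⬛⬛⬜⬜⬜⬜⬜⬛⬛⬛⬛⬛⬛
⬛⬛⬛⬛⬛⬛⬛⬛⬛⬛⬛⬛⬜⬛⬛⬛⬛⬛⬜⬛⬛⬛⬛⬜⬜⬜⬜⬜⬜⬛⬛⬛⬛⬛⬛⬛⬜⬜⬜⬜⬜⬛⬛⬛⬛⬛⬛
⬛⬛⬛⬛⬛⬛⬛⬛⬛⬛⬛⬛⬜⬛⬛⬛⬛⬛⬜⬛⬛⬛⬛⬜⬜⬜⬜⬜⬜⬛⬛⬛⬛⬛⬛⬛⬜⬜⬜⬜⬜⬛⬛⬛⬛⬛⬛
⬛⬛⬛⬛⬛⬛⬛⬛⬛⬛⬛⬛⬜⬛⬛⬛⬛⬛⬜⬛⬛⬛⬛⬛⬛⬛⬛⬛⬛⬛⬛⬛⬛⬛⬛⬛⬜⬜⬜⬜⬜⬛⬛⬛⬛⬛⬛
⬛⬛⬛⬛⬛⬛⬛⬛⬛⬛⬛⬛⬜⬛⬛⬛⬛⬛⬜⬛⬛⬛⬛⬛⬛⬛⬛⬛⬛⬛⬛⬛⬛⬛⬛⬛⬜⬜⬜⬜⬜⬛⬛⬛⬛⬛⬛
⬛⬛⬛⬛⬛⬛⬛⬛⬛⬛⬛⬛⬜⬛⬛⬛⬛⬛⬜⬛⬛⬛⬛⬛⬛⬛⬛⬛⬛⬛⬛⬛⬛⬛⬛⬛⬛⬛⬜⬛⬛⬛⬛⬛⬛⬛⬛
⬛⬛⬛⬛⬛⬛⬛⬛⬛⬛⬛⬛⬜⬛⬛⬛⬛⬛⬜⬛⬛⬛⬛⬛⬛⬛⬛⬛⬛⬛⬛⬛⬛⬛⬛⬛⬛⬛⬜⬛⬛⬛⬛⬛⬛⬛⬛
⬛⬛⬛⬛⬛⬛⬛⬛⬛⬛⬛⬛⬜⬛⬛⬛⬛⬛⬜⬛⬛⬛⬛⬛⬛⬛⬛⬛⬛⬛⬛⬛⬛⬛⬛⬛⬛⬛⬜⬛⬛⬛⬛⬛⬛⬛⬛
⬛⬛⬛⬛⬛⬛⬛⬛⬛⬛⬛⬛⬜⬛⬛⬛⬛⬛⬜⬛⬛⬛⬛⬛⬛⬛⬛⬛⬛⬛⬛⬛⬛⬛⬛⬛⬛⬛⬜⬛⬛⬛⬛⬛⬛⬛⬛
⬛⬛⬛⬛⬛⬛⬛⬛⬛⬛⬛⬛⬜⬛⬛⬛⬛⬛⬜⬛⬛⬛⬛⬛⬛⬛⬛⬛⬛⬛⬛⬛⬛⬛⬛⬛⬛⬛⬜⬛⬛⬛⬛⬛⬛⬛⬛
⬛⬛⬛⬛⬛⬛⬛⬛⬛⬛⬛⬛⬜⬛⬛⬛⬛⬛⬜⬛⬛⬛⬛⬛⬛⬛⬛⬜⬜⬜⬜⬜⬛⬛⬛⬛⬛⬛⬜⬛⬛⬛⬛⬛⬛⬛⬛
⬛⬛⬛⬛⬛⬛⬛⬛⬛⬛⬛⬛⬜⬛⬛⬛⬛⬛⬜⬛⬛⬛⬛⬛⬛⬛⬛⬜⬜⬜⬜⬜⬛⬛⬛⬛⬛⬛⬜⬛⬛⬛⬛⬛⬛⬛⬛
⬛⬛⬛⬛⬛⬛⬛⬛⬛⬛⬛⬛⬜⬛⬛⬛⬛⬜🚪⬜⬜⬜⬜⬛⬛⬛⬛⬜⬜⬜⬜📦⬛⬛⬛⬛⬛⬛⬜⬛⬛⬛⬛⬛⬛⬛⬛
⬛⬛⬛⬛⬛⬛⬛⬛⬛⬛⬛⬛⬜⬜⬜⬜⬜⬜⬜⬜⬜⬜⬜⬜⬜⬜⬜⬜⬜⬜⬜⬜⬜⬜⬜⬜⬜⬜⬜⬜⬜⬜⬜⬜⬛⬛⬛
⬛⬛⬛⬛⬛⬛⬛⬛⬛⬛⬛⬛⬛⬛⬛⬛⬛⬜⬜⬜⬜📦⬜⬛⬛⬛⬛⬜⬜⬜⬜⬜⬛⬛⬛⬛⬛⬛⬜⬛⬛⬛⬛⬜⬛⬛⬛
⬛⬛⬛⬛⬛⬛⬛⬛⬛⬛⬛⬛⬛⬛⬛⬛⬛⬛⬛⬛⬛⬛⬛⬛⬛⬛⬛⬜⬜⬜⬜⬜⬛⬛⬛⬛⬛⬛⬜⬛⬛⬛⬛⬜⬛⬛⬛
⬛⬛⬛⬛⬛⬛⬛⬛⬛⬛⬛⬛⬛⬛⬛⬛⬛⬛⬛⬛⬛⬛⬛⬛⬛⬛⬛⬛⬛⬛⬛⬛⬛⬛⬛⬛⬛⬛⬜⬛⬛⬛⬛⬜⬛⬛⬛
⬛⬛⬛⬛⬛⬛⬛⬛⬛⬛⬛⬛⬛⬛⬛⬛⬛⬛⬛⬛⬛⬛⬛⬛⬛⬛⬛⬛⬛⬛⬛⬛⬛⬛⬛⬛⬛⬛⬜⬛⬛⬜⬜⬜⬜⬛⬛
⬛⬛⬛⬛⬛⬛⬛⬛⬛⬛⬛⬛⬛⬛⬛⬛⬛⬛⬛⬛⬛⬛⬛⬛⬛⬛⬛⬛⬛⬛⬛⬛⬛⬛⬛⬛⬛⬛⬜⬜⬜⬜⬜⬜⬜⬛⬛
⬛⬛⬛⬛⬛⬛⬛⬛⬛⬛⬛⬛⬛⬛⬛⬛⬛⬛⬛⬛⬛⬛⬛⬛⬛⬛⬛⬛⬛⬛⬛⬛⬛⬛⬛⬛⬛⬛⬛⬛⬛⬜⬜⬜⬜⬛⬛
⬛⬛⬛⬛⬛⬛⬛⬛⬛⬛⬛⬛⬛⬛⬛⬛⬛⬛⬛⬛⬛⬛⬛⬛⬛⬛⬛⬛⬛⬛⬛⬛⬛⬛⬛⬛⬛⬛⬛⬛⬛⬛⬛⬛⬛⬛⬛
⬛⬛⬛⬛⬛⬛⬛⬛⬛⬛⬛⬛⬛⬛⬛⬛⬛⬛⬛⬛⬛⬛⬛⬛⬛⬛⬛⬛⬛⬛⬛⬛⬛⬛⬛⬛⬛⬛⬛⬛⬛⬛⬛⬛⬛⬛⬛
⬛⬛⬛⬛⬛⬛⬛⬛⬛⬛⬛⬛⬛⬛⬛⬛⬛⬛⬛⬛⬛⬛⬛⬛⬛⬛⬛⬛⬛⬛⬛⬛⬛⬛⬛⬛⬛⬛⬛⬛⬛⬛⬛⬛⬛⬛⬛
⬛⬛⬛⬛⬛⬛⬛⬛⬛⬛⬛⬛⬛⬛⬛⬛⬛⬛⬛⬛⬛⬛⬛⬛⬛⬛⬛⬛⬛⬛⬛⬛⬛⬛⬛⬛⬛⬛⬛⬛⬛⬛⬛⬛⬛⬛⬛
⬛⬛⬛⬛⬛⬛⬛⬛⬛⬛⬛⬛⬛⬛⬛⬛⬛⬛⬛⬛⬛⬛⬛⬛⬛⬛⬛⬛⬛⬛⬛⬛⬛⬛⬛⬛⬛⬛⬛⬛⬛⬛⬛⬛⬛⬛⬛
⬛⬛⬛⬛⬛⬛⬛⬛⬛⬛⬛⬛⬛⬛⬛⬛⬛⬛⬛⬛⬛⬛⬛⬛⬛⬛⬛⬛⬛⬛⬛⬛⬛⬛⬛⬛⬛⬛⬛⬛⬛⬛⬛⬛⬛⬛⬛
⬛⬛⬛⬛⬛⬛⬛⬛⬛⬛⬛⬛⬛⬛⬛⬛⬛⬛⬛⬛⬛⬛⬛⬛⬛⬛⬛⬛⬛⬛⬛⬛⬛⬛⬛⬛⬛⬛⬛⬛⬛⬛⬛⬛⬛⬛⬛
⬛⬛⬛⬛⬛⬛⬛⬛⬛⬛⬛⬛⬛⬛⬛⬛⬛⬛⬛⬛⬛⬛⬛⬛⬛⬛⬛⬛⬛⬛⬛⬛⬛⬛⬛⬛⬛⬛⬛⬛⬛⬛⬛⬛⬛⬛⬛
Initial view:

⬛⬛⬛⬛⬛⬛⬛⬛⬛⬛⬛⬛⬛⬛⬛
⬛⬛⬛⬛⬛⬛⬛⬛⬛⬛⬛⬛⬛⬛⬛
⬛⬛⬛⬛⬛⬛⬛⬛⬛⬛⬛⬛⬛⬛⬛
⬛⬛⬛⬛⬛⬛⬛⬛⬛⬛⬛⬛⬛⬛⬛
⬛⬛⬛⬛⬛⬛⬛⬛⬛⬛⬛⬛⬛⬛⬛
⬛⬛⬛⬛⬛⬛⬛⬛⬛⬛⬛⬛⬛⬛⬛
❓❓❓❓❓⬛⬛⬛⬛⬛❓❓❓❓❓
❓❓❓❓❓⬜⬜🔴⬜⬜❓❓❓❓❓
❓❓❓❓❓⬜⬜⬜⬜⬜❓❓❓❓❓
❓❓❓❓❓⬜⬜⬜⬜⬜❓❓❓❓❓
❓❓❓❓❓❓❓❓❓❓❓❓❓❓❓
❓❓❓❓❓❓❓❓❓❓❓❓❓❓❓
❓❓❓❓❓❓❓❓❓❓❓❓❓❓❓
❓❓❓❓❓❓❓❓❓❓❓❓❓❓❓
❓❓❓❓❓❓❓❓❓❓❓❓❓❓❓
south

⬛⬛⬛⬛⬛⬛⬛⬛⬛⬛⬛⬛⬛⬛⬛
⬛⬛⬛⬛⬛⬛⬛⬛⬛⬛⬛⬛⬛⬛⬛
⬛⬛⬛⬛⬛⬛⬛⬛⬛⬛⬛⬛⬛⬛⬛
⬛⬛⬛⬛⬛⬛⬛⬛⬛⬛⬛⬛⬛⬛⬛
⬛⬛⬛⬛⬛⬛⬛⬛⬛⬛⬛⬛⬛⬛⬛
❓❓❓❓❓⬛⬛⬛⬛⬛❓❓❓❓❓
❓❓❓❓❓⬜⬜⬜⬜⬜❓❓❓❓❓
❓❓❓❓❓⬜⬜🔴⬜⬜❓❓❓❓❓
❓❓❓❓❓⬜⬜⬜⬜⬜❓❓❓❓❓
❓❓❓❓❓⬜⬜⬜🚪⬜❓❓❓❓❓
❓❓❓❓❓❓❓❓❓❓❓❓❓❓❓
❓❓❓❓❓❓❓❓❓❓❓❓❓❓❓
❓❓❓❓❓❓❓❓❓❓❓❓❓❓❓
❓❓❓❓❓❓❓❓❓❓❓❓❓❓❓
❓❓❓❓❓❓❓❓❓❓❓❓❓❓❓

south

⬛⬛⬛⬛⬛⬛⬛⬛⬛⬛⬛⬛⬛⬛⬛
⬛⬛⬛⬛⬛⬛⬛⬛⬛⬛⬛⬛⬛⬛⬛
⬛⬛⬛⬛⬛⬛⬛⬛⬛⬛⬛⬛⬛⬛⬛
⬛⬛⬛⬛⬛⬛⬛⬛⬛⬛⬛⬛⬛⬛⬛
❓❓❓❓❓⬛⬛⬛⬛⬛❓❓❓❓❓
❓❓❓❓❓⬜⬜⬜⬜⬜❓❓❓❓❓
❓❓❓❓❓⬜⬜⬜⬜⬜❓❓❓❓❓
❓❓❓❓❓⬜⬜🔴⬜⬜❓❓❓❓❓
❓❓❓❓❓⬜⬜⬜🚪⬜❓❓❓❓❓
❓❓❓❓❓⬛⬛⬛⬜⬛❓❓❓❓❓
❓❓❓❓❓❓❓❓❓❓❓❓❓❓❓
❓❓❓❓❓❓❓❓❓❓❓❓❓❓❓
❓❓❓❓❓❓❓❓❓❓❓❓❓❓❓
❓❓❓❓❓❓❓❓❓❓❓❓❓❓❓
❓❓❓❓❓❓❓❓❓❓❓❓❓❓❓

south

⬛⬛⬛⬛⬛⬛⬛⬛⬛⬛⬛⬛⬛⬛⬛
⬛⬛⬛⬛⬛⬛⬛⬛⬛⬛⬛⬛⬛⬛⬛
⬛⬛⬛⬛⬛⬛⬛⬛⬛⬛⬛⬛⬛⬛⬛
❓❓❓❓❓⬛⬛⬛⬛⬛❓❓❓❓❓
❓❓❓❓❓⬜⬜⬜⬜⬜❓❓❓❓❓
❓❓❓❓❓⬜⬜⬜⬜⬜❓❓❓❓❓
❓❓❓❓❓⬜⬜⬜⬜⬜❓❓❓❓❓
❓❓❓❓❓⬜⬜🔴🚪⬜❓❓❓❓❓
❓❓❓❓❓⬛⬛⬛⬜⬛❓❓❓❓❓
❓❓❓❓❓⬛⬛⬛⬜⬛❓❓❓❓❓
❓❓❓❓❓❓❓❓❓❓❓❓❓❓❓
❓❓❓❓❓❓❓❓❓❓❓❓❓❓❓
❓❓❓❓❓❓❓❓❓❓❓❓❓❓❓
❓❓❓❓❓❓❓❓❓❓❓❓❓❓❓
❓❓❓❓❓❓❓❓❓❓❓❓❓❓❓

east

⬛⬛⬛⬛⬛⬛⬛⬛⬛⬛⬛⬛⬛⬛⬛
⬛⬛⬛⬛⬛⬛⬛⬛⬛⬛⬛⬛⬛⬛⬛
⬛⬛⬛⬛⬛⬛⬛⬛⬛⬛⬛⬛⬛⬛⬛
❓❓❓❓⬛⬛⬛⬛⬛❓❓❓❓❓❓
❓❓❓❓⬜⬜⬜⬜⬜❓❓❓❓❓❓
❓❓❓❓⬜⬜⬜⬜⬜⬜❓❓❓❓❓
❓❓❓❓⬜⬜⬜⬜⬜⬜❓❓❓❓❓
❓❓❓❓⬜⬜⬜🔴⬜⬜❓❓❓❓❓
❓❓❓❓⬛⬛⬛⬜⬛⬛❓❓❓❓❓
❓❓❓❓⬛⬛⬛⬜⬛⬛❓❓❓❓❓
❓❓❓❓❓❓❓❓❓❓❓❓❓❓❓
❓❓❓❓❓❓❓❓❓❓❓❓❓❓❓
❓❓❓❓❓❓❓❓❓❓❓❓❓❓❓
❓❓❓❓❓❓❓❓❓❓❓❓❓❓❓
❓❓❓❓❓❓❓❓❓❓❓❓❓❓❓

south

⬛⬛⬛⬛⬛⬛⬛⬛⬛⬛⬛⬛⬛⬛⬛
⬛⬛⬛⬛⬛⬛⬛⬛⬛⬛⬛⬛⬛⬛⬛
❓❓❓❓⬛⬛⬛⬛⬛❓❓❓❓❓❓
❓❓❓❓⬜⬜⬜⬜⬜❓❓❓❓❓❓
❓❓❓❓⬜⬜⬜⬜⬜⬜❓❓❓❓❓
❓❓❓❓⬜⬜⬜⬜⬜⬜❓❓❓❓❓
❓❓❓❓⬜⬜⬜🚪⬜⬜❓❓❓❓❓
❓❓❓❓⬛⬛⬛🔴⬛⬛❓❓❓❓❓
❓❓❓❓⬛⬛⬛⬜⬛⬛❓❓❓❓❓
❓❓❓❓❓⬛⬛⬜⬛⬛❓❓❓❓❓
❓❓❓❓❓❓❓❓❓❓❓❓❓❓❓
❓❓❓❓❓❓❓❓❓❓❓❓❓❓❓
❓❓❓❓❓❓❓❓❓❓❓❓❓❓❓
❓❓❓❓❓❓❓❓❓❓❓❓❓❓❓
❓❓❓❓❓❓❓❓❓❓❓❓❓❓❓

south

⬛⬛⬛⬛⬛⬛⬛⬛⬛⬛⬛⬛⬛⬛⬛
❓❓❓❓⬛⬛⬛⬛⬛❓❓❓❓❓❓
❓❓❓❓⬜⬜⬜⬜⬜❓❓❓❓❓❓
❓❓❓❓⬜⬜⬜⬜⬜⬜❓❓❓❓❓
❓❓❓❓⬜⬜⬜⬜⬜⬜❓❓❓❓❓
❓❓❓❓⬜⬜⬜🚪⬜⬜❓❓❓❓❓
❓❓❓❓⬛⬛⬛⬜⬛⬛❓❓❓❓❓
❓❓❓❓⬛⬛⬛🔴⬛⬛❓❓❓❓❓
❓❓❓❓❓⬛⬛⬜⬛⬛❓❓❓❓❓
❓❓❓❓❓⬛⬛⬜⬛⬛❓❓❓❓❓
❓❓❓❓❓❓❓❓❓❓❓❓❓❓❓
❓❓❓❓❓❓❓❓❓❓❓❓❓❓❓
❓❓❓❓❓❓❓❓❓❓❓❓❓❓❓
❓❓❓❓❓❓❓❓❓❓❓❓❓❓❓
❓❓❓❓❓❓❓❓❓❓❓❓❓❓❓

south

❓❓❓❓⬛⬛⬛⬛⬛❓❓❓❓❓❓
❓❓❓❓⬜⬜⬜⬜⬜❓❓❓❓❓❓
❓❓❓❓⬜⬜⬜⬜⬜⬜❓❓❓❓❓
❓❓❓❓⬜⬜⬜⬜⬜⬜❓❓❓❓❓
❓❓❓❓⬜⬜⬜🚪⬜⬜❓❓❓❓❓
❓❓❓❓⬛⬛⬛⬜⬛⬛❓❓❓❓❓
❓❓❓❓⬛⬛⬛⬜⬛⬛❓❓❓❓❓
❓❓❓❓❓⬛⬛🔴⬛⬛❓❓❓❓❓
❓❓❓❓❓⬛⬛⬜⬛⬛❓❓❓❓❓
❓❓❓❓❓⬛⬛⬜⬛⬛❓❓❓❓❓
❓❓❓❓❓❓❓❓❓❓❓❓❓❓❓
❓❓❓❓❓❓❓❓❓❓❓❓❓❓❓
❓❓❓❓❓❓❓❓❓❓❓❓❓❓❓
❓❓❓❓❓❓❓❓❓❓❓❓❓❓❓
❓❓❓❓❓❓❓❓❓❓❓❓❓❓❓

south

❓❓❓❓⬜⬜⬜⬜⬜❓❓❓❓❓❓
❓❓❓❓⬜⬜⬜⬜⬜⬜❓❓❓❓❓
❓❓❓❓⬜⬜⬜⬜⬜⬜❓❓❓❓❓
❓❓❓❓⬜⬜⬜🚪⬜⬜❓❓❓❓❓
❓❓❓❓⬛⬛⬛⬜⬛⬛❓❓❓❓❓
❓❓❓❓⬛⬛⬛⬜⬛⬛❓❓❓❓❓
❓❓❓❓❓⬛⬛⬜⬛⬛❓❓❓❓❓
❓❓❓❓❓⬛⬛🔴⬛⬛❓❓❓❓❓
❓❓❓❓❓⬛⬛⬜⬛⬛❓❓❓❓❓
❓❓❓❓❓⬛⬛⬜⬛⬛❓❓❓❓❓
❓❓❓❓❓❓❓❓❓❓❓❓❓❓❓
❓❓❓❓❓❓❓❓❓❓❓❓❓❓❓
❓❓❓❓❓❓❓❓❓❓❓❓❓❓❓
❓❓❓❓❓❓❓❓❓❓❓❓❓❓❓
❓❓❓❓❓❓❓❓❓❓❓❓❓❓❓

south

❓❓❓❓⬜⬜⬜⬜⬜⬜❓❓❓❓❓
❓❓❓❓⬜⬜⬜⬜⬜⬜❓❓❓❓❓
❓❓❓❓⬜⬜⬜🚪⬜⬜❓❓❓❓❓
❓❓❓❓⬛⬛⬛⬜⬛⬛❓❓❓❓❓
❓❓❓❓⬛⬛⬛⬜⬛⬛❓❓❓❓❓
❓❓❓❓❓⬛⬛⬜⬛⬛❓❓❓❓❓
❓❓❓❓❓⬛⬛⬜⬛⬛❓❓❓❓❓
❓❓❓❓❓⬛⬛🔴⬛⬛❓❓❓❓❓
❓❓❓❓❓⬛⬛⬜⬛⬛❓❓❓❓❓
❓❓❓❓❓⬜⬜⬜⬜⬜❓❓❓❓❓
❓❓❓❓❓❓❓❓❓❓❓❓❓❓❓
❓❓❓❓❓❓❓❓❓❓❓❓❓❓❓
❓❓❓❓❓❓❓❓❓❓❓❓❓❓❓
❓❓❓❓❓❓❓❓❓❓❓❓❓❓❓
❓❓❓❓❓❓❓❓❓❓❓❓❓❓❓

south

❓❓❓❓⬜⬜⬜⬜⬜⬜❓❓❓❓❓
❓❓❓❓⬜⬜⬜🚪⬜⬜❓❓❓❓❓
❓❓❓❓⬛⬛⬛⬜⬛⬛❓❓❓❓❓
❓❓❓❓⬛⬛⬛⬜⬛⬛❓❓❓❓❓
❓❓❓❓❓⬛⬛⬜⬛⬛❓❓❓❓❓
❓❓❓❓❓⬛⬛⬜⬛⬛❓❓❓❓❓
❓❓❓❓❓⬛⬛⬜⬛⬛❓❓❓❓❓
❓❓❓❓❓⬛⬛🔴⬛⬛❓❓❓❓❓
❓❓❓❓❓⬜⬜⬜⬜⬜❓❓❓❓❓
❓❓❓❓❓⬛⬛⬜⬛⬛❓❓❓❓❓
❓❓❓❓❓❓❓❓❓❓❓❓❓❓❓
❓❓❓❓❓❓❓❓❓❓❓❓❓❓❓
❓❓❓❓❓❓❓❓❓❓❓❓❓❓❓
❓❓❓❓❓❓❓❓❓❓❓❓❓❓❓
❓❓❓❓❓❓❓❓❓❓❓❓❓❓❓

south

❓❓❓❓⬜⬜⬜🚪⬜⬜❓❓❓❓❓
❓❓❓❓⬛⬛⬛⬜⬛⬛❓❓❓❓❓
❓❓❓❓⬛⬛⬛⬜⬛⬛❓❓❓❓❓
❓❓❓❓❓⬛⬛⬜⬛⬛❓❓❓❓❓
❓❓❓❓❓⬛⬛⬜⬛⬛❓❓❓❓❓
❓❓❓❓❓⬛⬛⬜⬛⬛❓❓❓❓❓
❓❓❓❓❓⬛⬛⬜⬛⬛❓❓❓❓❓
❓❓❓❓❓⬜⬜🔴⬜⬜❓❓❓❓❓
❓❓❓❓❓⬛⬛⬜⬛⬛❓❓❓❓❓
❓❓❓❓❓⬛⬛⬜⬛⬛❓❓❓❓❓
❓❓❓❓❓❓❓❓❓❓❓❓❓❓❓
❓❓❓❓❓❓❓❓❓❓❓❓❓❓❓
❓❓❓❓❓❓❓❓❓❓❓❓❓❓❓
❓❓❓❓❓❓❓❓❓❓❓❓❓❓❓
❓❓❓❓❓❓❓❓❓❓❓❓❓❓❓

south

❓❓❓❓⬛⬛⬛⬜⬛⬛❓❓❓❓❓
❓❓❓❓⬛⬛⬛⬜⬛⬛❓❓❓❓❓
❓❓❓❓❓⬛⬛⬜⬛⬛❓❓❓❓❓
❓❓❓❓❓⬛⬛⬜⬛⬛❓❓❓❓❓
❓❓❓❓❓⬛⬛⬜⬛⬛❓❓❓❓❓
❓❓❓❓❓⬛⬛⬜⬛⬛❓❓❓❓❓
❓❓❓❓❓⬜⬜⬜⬜⬜❓❓❓❓❓
❓❓❓❓❓⬛⬛🔴⬛⬛❓❓❓❓❓
❓❓❓❓❓⬛⬛⬜⬛⬛❓❓❓❓❓
❓❓❓❓❓⬛⬛⬜⬛⬛❓❓❓❓❓
❓❓❓❓❓❓❓❓❓❓❓❓❓❓❓
❓❓❓❓❓❓❓❓❓❓❓❓❓❓❓
❓❓❓❓❓❓❓❓❓❓❓❓❓❓❓
❓❓❓❓❓❓❓❓❓❓❓❓❓❓❓
❓❓❓❓❓❓❓❓❓❓❓❓❓❓❓

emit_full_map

⬛⬛⬛⬛⬛❓
⬜⬜⬜⬜⬜❓
⬜⬜⬜⬜⬜⬜
⬜⬜⬜⬜⬜⬜
⬜⬜⬜🚪⬜⬜
⬛⬛⬛⬜⬛⬛
⬛⬛⬛⬜⬛⬛
❓⬛⬛⬜⬛⬛
❓⬛⬛⬜⬛⬛
❓⬛⬛⬜⬛⬛
❓⬛⬛⬜⬛⬛
❓⬜⬜⬜⬜⬜
❓⬛⬛🔴⬛⬛
❓⬛⬛⬜⬛⬛
❓⬛⬛⬜⬛⬛

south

❓❓❓❓⬛⬛⬛⬜⬛⬛❓❓❓❓❓
❓❓❓❓❓⬛⬛⬜⬛⬛❓❓❓❓❓
❓❓❓❓❓⬛⬛⬜⬛⬛❓❓❓❓❓
❓❓❓❓❓⬛⬛⬜⬛⬛❓❓❓❓❓
❓❓❓❓❓⬛⬛⬜⬛⬛❓❓❓❓❓
❓❓❓❓❓⬜⬜⬜⬜⬜❓❓❓❓❓
❓❓❓❓❓⬛⬛⬜⬛⬛❓❓❓❓❓
❓❓❓❓❓⬛⬛🔴⬛⬛❓❓❓❓❓
❓❓❓❓❓⬛⬛⬜⬛⬛❓❓❓❓❓
❓❓❓❓❓⬛⬛⬜⬛⬛❓❓❓❓❓
❓❓❓❓❓❓❓❓❓❓❓❓❓❓❓
❓❓❓❓❓❓❓❓❓❓❓❓❓❓❓
❓❓❓❓❓❓❓❓❓❓❓❓❓❓❓
❓❓❓❓❓❓❓❓❓❓❓❓❓❓❓
❓❓❓❓❓❓❓❓❓❓❓❓❓❓❓

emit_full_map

⬛⬛⬛⬛⬛❓
⬜⬜⬜⬜⬜❓
⬜⬜⬜⬜⬜⬜
⬜⬜⬜⬜⬜⬜
⬜⬜⬜🚪⬜⬜
⬛⬛⬛⬜⬛⬛
⬛⬛⬛⬜⬛⬛
❓⬛⬛⬜⬛⬛
❓⬛⬛⬜⬛⬛
❓⬛⬛⬜⬛⬛
❓⬛⬛⬜⬛⬛
❓⬜⬜⬜⬜⬜
❓⬛⬛⬜⬛⬛
❓⬛⬛🔴⬛⬛
❓⬛⬛⬜⬛⬛
❓⬛⬛⬜⬛⬛


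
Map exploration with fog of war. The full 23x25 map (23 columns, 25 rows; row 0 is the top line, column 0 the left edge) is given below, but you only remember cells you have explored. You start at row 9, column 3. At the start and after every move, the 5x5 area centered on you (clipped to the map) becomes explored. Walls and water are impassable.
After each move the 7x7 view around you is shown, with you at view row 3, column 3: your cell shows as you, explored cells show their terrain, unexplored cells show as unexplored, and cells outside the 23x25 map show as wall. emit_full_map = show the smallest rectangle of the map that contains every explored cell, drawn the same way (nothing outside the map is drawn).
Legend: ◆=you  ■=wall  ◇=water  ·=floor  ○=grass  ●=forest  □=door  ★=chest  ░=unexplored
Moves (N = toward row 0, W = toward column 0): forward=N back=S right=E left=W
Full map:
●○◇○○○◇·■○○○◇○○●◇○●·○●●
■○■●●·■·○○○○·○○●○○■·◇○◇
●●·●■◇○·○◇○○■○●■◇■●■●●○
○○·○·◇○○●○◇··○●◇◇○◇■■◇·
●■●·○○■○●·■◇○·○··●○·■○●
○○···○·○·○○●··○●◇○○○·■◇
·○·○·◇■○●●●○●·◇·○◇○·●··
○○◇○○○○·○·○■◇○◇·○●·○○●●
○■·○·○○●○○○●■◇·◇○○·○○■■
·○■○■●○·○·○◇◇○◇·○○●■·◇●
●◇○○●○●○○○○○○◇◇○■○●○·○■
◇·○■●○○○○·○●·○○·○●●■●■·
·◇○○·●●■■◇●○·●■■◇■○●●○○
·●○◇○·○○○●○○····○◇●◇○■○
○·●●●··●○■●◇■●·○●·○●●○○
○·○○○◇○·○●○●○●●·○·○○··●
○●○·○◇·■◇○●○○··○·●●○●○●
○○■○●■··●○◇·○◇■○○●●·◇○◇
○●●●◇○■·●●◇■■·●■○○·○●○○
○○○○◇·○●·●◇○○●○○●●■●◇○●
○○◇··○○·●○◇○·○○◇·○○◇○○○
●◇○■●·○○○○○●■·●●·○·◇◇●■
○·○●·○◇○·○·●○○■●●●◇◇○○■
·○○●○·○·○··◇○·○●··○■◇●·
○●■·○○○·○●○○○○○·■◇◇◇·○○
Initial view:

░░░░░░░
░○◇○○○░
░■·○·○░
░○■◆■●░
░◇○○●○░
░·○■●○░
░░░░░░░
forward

░░░░░░░
░○·○·◇░
░○◇○○○░
░■·◆·○░
░○■○■●░
░◇○○●○░
░·○■●○░

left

■░░░░░░
■·○·○·◇
■○○◇○○○
■○■◆○·○
■·○■○■●
■●◇○○●○
■░·○■●○

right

░░░░░░░
·○·○·◇░
○○◇○○○░
○■·◆·○░
·○■○■●░
●◇○○●○░
░·○■●○░

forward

░░░░░░░
░○···○░
·○·○·◇░
○○◇◆○○░
○■·○·○░
·○■○■●░
●◇○○●○░

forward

░░░░░░░
░■●·○○░
░○···○░
·○·◆·◇░
○○◇○○○░
○■·○·○░
·○■○■●░

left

■░░░░░░
■●■●·○○
■○○···○
■·○◆○·◇
■○○◇○○○
■○■·○·○
■·○■○■●

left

■■░░░░░
■■●■●·○
■■○○···
■■·◆·○·
■■○○◇○○
■■○■·○·
■■·○■○■

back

■■●■●·○
■■○○···
■■·○·○·
■■○◆◇○○
■■○■·○·
■■·○■○■
■■●◇○○●

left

■■■●■●·
■■■○○··
■■■·○·○
■■■◆○◇○
■■■○■·○
■■■·○■○
■■■●◇○○

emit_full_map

●■●·○○
○○···○
·○·○·◇
◆○◇○○○
○■·○·○
·○■○■●
●◇○○●○
░·○■●○

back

■■■○○··
■■■·○·○
■■■○○◇○
■■■◆■·○
■■■·○■○
■■■●◇○○
■■■░·○■

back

■■■·○·○
■■■○○◇○
■■■○■·○
■■■◆○■○
■■■●◇○○
■■■◇·○■
■■■░░░░

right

■■·○·○·
■■○○◇○○
■■○■·○·
■■·◆■○■
■■●◇○○●
■■◇·○■●
■■░░░░░

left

■■■·○·○
■■■○○◇○
■■■○■·○
■■■◆○■○
■■■●◇○○
■■■◇·○■
■■■░░░░

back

■■■○○◇○
■■■○■·○
■■■·○■○
■■■◆◇○○
■■■◇·○■
■■■·◇○░
■■■░░░░

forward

■■■·○·○
■■■○○◇○
■■■○■·○
■■■◆○■○
■■■●◇○○
■■■◇·○■
■■■·◇○░

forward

■■■○○··
■■■·○·○
■■■○○◇○
■■■◆■·○
■■■·○■○
■■■●◇○○
■■■◇·○■

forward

■■■●■●·
■■■○○··
■■■·○·○
■■■◆○◇○
■■■○■·○
■■■·○■○
■■■●◇○○

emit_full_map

●■●·○○
○○···○
·○·○·◇
◆○◇○○○
○■·○·○
·○■○■●
●◇○○●○
◇·○■●○
·◇○░░░

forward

■■■░░░░
■■■●■●·
■■■○○··
■■■◆○·○
■■■○○◇○
■■■○■·○
■■■·○■○

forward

■■■░░░░
■■■○○·░
■■■●■●·
■■■◆○··
■■■·○·○
■■■○○◇○
■■■○■·○

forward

■■■░░░░
■■■●●·░
■■■○○·░
■■■◆■●·
■■■○○··
■■■·○·○
■■■○○◇○

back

■■■●●·░
■■■○○·░
■■■●■●·
■■■◆○··
■■■·○·○
■■■○○◇○
■■■○■·○

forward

■■■░░░░
■■■●●·░
■■■○○·░
■■■◆■●·
■■■○○··
■■■·○·○
■■■○○◇○

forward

■■■░░░░
■■■■○■░
■■■●●·░
■■■◆○·░
■■■●■●·
■■■○○··
■■■·○·○

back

■■■■○■░
■■■●●·░
■■■○○·░
■■■◆■●·
■■■○○··
■■■·○·○
■■■○○◇○

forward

■■■░░░░
■■■■○■░
■■■●●·░
■■■◆○·░
■■■●■●·
■■■○○··
■■■·○·○

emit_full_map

■○■░░░
●●·░░░
◆○·░░░
●■●·○○
○○···○
·○·○·◇
○○◇○○○
○■·○·○
·○■○■●
●◇○○●○
◇·○■●○
·◇○░░░

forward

■■■■■■■
■■■●○◇░
■■■■○■░
■■■◆●·░
■■■○○·░
■■■●■●·
■■■○○··

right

■■■■■■■
■■●○◇○░
■■■○■●░
■■●◆·●░
■■○○·○░
■■●■●·○
■■○○···

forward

■■■■■■■
■■■■■■■
■■●○◇○░
■■■◆■●░
■■●●·●░
■■○○·○░
■■●■●·○

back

■■■■■■■
■■●○◇○░
■■■○■●░
■■●◆·●░
■■○○·○░
■■●■●·○
■■○○···

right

■■■■■■■
■●○◇○○░
■■○■●●░
■●●◆●■░
■○○·○·░
■●■●·○○
■○○···○

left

■■■■■■■
■■●○◇○○
■■■○■●●
■■●◆·●■
■■○○·○·
■■●■●·○
■■○○···

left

■■■■■■■
■■■●○◇○
■■■■○■●
■■■◆●·●
■■■○○·○
■■■●■●·
■■■○○··

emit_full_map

●○◇○○░
■○■●●░
◆●·●■░
○○·○·░
●■●·○○
○○···○
·○·○·◇
○○◇○○○
○■·○·○
·○■○■●
●◇○○●○
◇·○■●○
·◇○░░░
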